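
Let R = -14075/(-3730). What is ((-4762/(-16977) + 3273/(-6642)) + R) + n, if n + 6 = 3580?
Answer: 8359556093549/2336663349 ≈ 3577.6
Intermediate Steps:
n = 3574 (n = -6 + 3580 = 3574)
R = 2815/746 (R = -14075*(-1/3730) = 2815/746 ≈ 3.7735)
((-4762/(-16977) + 3273/(-6642)) + R) + n = ((-4762/(-16977) + 3273/(-6642)) + 2815/746) + 3574 = ((-4762*(-1/16977) + 3273*(-1/6642)) + 2815/746) + 3574 = ((4762/16977 - 1091/2214) + 2815/746) + 3574 = (-2659613/12529026 + 2815/746) + 3574 = 8321284223/2336663349 + 3574 = 8359556093549/2336663349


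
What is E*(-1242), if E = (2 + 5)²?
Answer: -60858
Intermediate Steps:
E = 49 (E = 7² = 49)
E*(-1242) = 49*(-1242) = -60858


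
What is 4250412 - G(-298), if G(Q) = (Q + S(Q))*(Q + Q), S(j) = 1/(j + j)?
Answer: 4072803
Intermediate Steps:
S(j) = 1/(2*j)
G(Q) = 2*Q*(Q + 1/(2*Q)) (G(Q) = (Q + 1/(2*Q))*(Q + Q) = (Q + 1/(2*Q))*(2*Q) = 2*Q*(Q + 1/(2*Q)))
4250412 - G(-298) = 4250412 - (1 + 2*(-298)**2) = 4250412 - (1 + 2*88804) = 4250412 - (1 + 177608) = 4250412 - 1*177609 = 4250412 - 177609 = 4072803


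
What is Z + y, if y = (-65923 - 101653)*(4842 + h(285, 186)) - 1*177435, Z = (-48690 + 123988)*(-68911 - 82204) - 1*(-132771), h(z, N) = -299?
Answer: -12139999702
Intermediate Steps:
Z = -11378524499 (Z = 75298*(-151115) + 132771 = -11378657270 + 132771 = -11378524499)
y = -761475203 (y = (-65923 - 101653)*(4842 - 299) - 1*177435 = -167576*4543 - 177435 = -761297768 - 177435 = -761475203)
Z + y = -11378524499 - 761475203 = -12139999702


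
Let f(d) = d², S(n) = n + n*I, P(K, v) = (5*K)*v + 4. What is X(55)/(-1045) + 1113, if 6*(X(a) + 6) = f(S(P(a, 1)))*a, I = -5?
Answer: -10253589/1045 ≈ -9812.0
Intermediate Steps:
P(K, v) = 4 + 5*K*v (P(K, v) = 5*K*v + 4 = 4 + 5*K*v)
S(n) = -4*n (S(n) = n + n*(-5) = n - 5*n = -4*n)
X(a) = -6 + a*(-16 - 20*a)²/6 (X(a) = -6 + ((-4*(4 + 5*a*1))²*a)/6 = -6 + ((-4*(4 + 5*a))²*a)/6 = -6 + ((-16 - 20*a)²*a)/6 = -6 + (a*(-16 - 20*a)²)/6 = -6 + a*(-16 - 20*a)²/6)
X(55)/(-1045) + 1113 = (-6 + (8/3)*55*(-4 - 5*55)²)/(-1045) + 1113 = (-6 + (8/3)*55*(-4 - 275)²)*(-1/1045) + 1113 = (-6 + (8/3)*55*(-279)²)*(-1/1045) + 1113 = (-6 + (8/3)*55*77841)*(-1/1045) + 1113 = (-6 + 11416680)*(-1/1045) + 1113 = 11416674*(-1/1045) + 1113 = -11416674/1045 + 1113 = -10253589/1045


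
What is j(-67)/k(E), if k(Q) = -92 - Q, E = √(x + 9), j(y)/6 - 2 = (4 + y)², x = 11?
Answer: -547998/2111 + 11913*√5/2111 ≈ -246.97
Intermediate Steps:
j(y) = 12 + 6*(4 + y)²
E = 2*√5 (E = √(11 + 9) = √20 = 2*√5 ≈ 4.4721)
j(-67)/k(E) = (12 + 6*(4 - 67)²)/(-92 - 2*√5) = (12 + 6*(-63)²)/(-92 - 2*√5) = (12 + 6*3969)/(-92 - 2*√5) = (12 + 23814)/(-92 - 2*√5) = 23826/(-92 - 2*√5)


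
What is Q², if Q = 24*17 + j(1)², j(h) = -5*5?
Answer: 1067089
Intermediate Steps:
j(h) = -25
Q = 1033 (Q = 24*17 + (-25)² = 408 + 625 = 1033)
Q² = 1033² = 1067089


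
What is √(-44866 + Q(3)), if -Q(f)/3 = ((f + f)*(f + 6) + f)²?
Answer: I*√54613 ≈ 233.69*I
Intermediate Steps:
Q(f) = -3*(f + 2*f*(6 + f))² (Q(f) = -3*((f + f)*(f + 6) + f)² = -3*((2*f)*(6 + f) + f)² = -3*(2*f*(6 + f) + f)² = -3*(f + 2*f*(6 + f))²)
√(-44866 + Q(3)) = √(-44866 - 3*3²*(13 + 2*3)²) = √(-44866 - 3*9*(13 + 6)²) = √(-44866 - 3*9*19²) = √(-44866 - 3*9*361) = √(-44866 - 9747) = √(-54613) = I*√54613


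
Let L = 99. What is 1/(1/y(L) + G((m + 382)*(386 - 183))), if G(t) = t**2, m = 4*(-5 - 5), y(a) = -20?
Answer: 20/96399389519 ≈ 2.0747e-10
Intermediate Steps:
m = -40 (m = 4*(-10) = -40)
1/(1/y(L) + G((m + 382)*(386 - 183))) = 1/(1/(-20) + ((-40 + 382)*(386 - 183))**2) = 1/(-1/20 + (342*203)**2) = 1/(-1/20 + 69426**2) = 1/(-1/20 + 4819969476) = 1/(96399389519/20) = 20/96399389519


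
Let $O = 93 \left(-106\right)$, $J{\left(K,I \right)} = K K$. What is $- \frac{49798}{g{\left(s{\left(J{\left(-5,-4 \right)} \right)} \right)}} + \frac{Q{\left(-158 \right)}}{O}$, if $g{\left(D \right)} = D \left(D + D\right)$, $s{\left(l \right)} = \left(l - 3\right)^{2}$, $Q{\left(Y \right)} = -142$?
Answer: $- \frac{106094995}{1154647824} \approx -0.091885$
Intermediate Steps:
$J{\left(K,I \right)} = K^{2}$
$s{\left(l \right)} = \left(-3 + l\right)^{2}$
$O = -9858$
$g{\left(D \right)} = 2 D^{2}$ ($g{\left(D \right)} = D 2 D = 2 D^{2}$)
$- \frac{49798}{g{\left(s{\left(J{\left(-5,-4 \right)} \right)} \right)}} + \frac{Q{\left(-158 \right)}}{O} = - \frac{49798}{2 \left(\left(-3 + \left(-5\right)^{2}\right)^{2}\right)^{2}} - \frac{142}{-9858} = - \frac{49798}{2 \left(\left(-3 + 25\right)^{2}\right)^{2}} - - \frac{71}{4929} = - \frac{49798}{2 \left(22^{2}\right)^{2}} + \frac{71}{4929} = - \frac{49798}{2 \cdot 484^{2}} + \frac{71}{4929} = - \frac{49798}{2 \cdot 234256} + \frac{71}{4929} = - \frac{49798}{468512} + \frac{71}{4929} = \left(-49798\right) \frac{1}{468512} + \frac{71}{4929} = - \frac{24899}{234256} + \frac{71}{4929} = - \frac{106094995}{1154647824}$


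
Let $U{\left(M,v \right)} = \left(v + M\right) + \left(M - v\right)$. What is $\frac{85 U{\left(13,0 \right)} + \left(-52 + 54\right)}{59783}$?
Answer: $\frac{2212}{59783} \approx 0.037$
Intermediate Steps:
$U{\left(M,v \right)} = 2 M$ ($U{\left(M,v \right)} = \left(M + v\right) + \left(M - v\right) = 2 M$)
$\frac{85 U{\left(13,0 \right)} + \left(-52 + 54\right)}{59783} = \frac{85 \cdot 2 \cdot 13 + \left(-52 + 54\right)}{59783} = \left(85 \cdot 26 + 2\right) \frac{1}{59783} = \left(2210 + 2\right) \frac{1}{59783} = 2212 \cdot \frac{1}{59783} = \frac{2212}{59783}$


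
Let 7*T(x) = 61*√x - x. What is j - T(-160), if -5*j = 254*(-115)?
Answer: 40734/7 - 244*I*√10/7 ≈ 5819.1 - 110.23*I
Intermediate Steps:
T(x) = -x/7 + 61*√x/7 (T(x) = (61*√x - x)/7 = (-x + 61*√x)/7 = -x/7 + 61*√x/7)
j = 5842 (j = -254*(-115)/5 = -⅕*(-29210) = 5842)
j - T(-160) = 5842 - (-⅐*(-160) + 61*√(-160)/7) = 5842 - (160/7 + 61*(4*I*√10)/7) = 5842 - (160/7 + 244*I*√10/7) = 5842 + (-160/7 - 244*I*√10/7) = 40734/7 - 244*I*√10/7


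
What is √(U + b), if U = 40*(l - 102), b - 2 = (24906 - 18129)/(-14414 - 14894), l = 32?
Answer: I*√600891380447/14654 ≈ 52.898*I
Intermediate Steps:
b = 51839/29308 (b = 2 + (24906 - 18129)/(-14414 - 14894) = 2 + 6777/(-29308) = 2 + 6777*(-1/29308) = 2 - 6777/29308 = 51839/29308 ≈ 1.7688)
U = -2800 (U = 40*(32 - 102) = 40*(-70) = -2800)
√(U + b) = √(-2800 + 51839/29308) = √(-82010561/29308) = I*√600891380447/14654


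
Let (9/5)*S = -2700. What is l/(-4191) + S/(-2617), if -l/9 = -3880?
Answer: -28366380/3655949 ≈ -7.7590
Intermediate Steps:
l = 34920 (l = -9*(-3880) = 34920)
S = -1500 (S = (5/9)*(-2700) = -1500)
l/(-4191) + S/(-2617) = 34920/(-4191) - 1500/(-2617) = 34920*(-1/4191) - 1500*(-1/2617) = -11640/1397 + 1500/2617 = -28366380/3655949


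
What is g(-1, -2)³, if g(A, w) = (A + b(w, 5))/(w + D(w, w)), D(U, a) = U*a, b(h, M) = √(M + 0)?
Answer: -2 + √5 ≈ 0.23607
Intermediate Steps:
b(h, M) = √M
g(A, w) = (A + √5)/(w + w²) (g(A, w) = (A + √5)/(w + w*w) = (A + √5)/(w + w²))
g(-1, -2)³ = ((-1 + √5)/((-2)*(1 - 2)))³ = (-½*(-1 + √5)/(-1))³ = (-½*(-1)*(-1 + √5))³ = (-½ + √5/2)³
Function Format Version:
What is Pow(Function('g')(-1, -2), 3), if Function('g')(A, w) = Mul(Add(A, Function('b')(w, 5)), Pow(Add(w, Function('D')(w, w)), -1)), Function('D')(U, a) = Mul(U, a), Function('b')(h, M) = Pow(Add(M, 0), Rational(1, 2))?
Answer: Add(-2, Pow(5, Rational(1, 2))) ≈ 0.23607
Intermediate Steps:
Function('b')(h, M) = Pow(M, Rational(1, 2))
Function('g')(A, w) = Mul(Pow(Add(w, Pow(w, 2)), -1), Add(A, Pow(5, Rational(1, 2)))) (Function('g')(A, w) = Mul(Add(A, Pow(5, Rational(1, 2))), Pow(Add(w, Mul(w, w)), -1)) = Mul(Add(A, Pow(5, Rational(1, 2))), Pow(Add(w, Pow(w, 2)), -1)) = Mul(Pow(Add(w, Pow(w, 2)), -1), Add(A, Pow(5, Rational(1, 2)))))
Pow(Function('g')(-1, -2), 3) = Pow(Mul(Pow(-2, -1), Pow(Add(1, -2), -1), Add(-1, Pow(5, Rational(1, 2)))), 3) = Pow(Mul(Rational(-1, 2), Pow(-1, -1), Add(-1, Pow(5, Rational(1, 2)))), 3) = Pow(Mul(Rational(-1, 2), -1, Add(-1, Pow(5, Rational(1, 2)))), 3) = Pow(Add(Rational(-1, 2), Mul(Rational(1, 2), Pow(5, Rational(1, 2)))), 3)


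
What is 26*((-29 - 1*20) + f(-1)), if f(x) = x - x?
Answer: -1274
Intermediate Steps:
f(x) = 0
26*((-29 - 1*20) + f(-1)) = 26*((-29 - 1*20) + 0) = 26*((-29 - 20) + 0) = 26*(-49 + 0) = 26*(-49) = -1274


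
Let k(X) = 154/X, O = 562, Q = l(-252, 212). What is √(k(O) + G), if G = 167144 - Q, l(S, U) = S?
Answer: √13217777193/281 ≈ 409.14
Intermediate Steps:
Q = -252
G = 167396 (G = 167144 - 1*(-252) = 167144 + 252 = 167396)
√(k(O) + G) = √(154/562 + 167396) = √(154*(1/562) + 167396) = √(77/281 + 167396) = √(47038353/281) = √13217777193/281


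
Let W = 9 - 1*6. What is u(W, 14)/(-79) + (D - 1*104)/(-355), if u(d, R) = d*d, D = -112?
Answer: 13869/28045 ≈ 0.49453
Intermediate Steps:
W = 3 (W = 9 - 6 = 3)
u(d, R) = d²
u(W, 14)/(-79) + (D - 1*104)/(-355) = 3²/(-79) + (-112 - 1*104)/(-355) = 9*(-1/79) + (-112 - 104)*(-1/355) = -9/79 - 216*(-1/355) = -9/79 + 216/355 = 13869/28045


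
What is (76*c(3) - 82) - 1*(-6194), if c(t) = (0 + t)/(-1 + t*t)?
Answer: 12281/2 ≈ 6140.5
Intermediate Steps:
c(t) = t/(-1 + t**2)
(76*c(3) - 82) - 1*(-6194) = (76*(3/(-1 + 3**2)) - 82) - 1*(-6194) = (76*(3/(-1 + 9)) - 82) + 6194 = (76*(3/8) - 82) + 6194 = (57/2 - 82) + 6194 = -107/2 + 6194 = 12281/2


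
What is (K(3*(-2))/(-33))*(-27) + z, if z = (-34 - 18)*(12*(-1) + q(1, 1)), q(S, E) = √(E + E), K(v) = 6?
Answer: 6918/11 - 52*√2 ≈ 555.37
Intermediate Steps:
q(S, E) = √2*√E (q(S, E) = √(2*E) = √2*√E)
z = 624 - 52*√2 (z = (-34 - 18)*(12*(-1) + √2*√1) = -52*(-12 + √2*1) = -52*(-12 + √2) = 624 - 52*√2 ≈ 550.46)
(K(3*(-2))/(-33))*(-27) + z = (6/(-33))*(-27) + (624 - 52*√2) = (6*(-1/33))*(-27) + (624 - 52*√2) = -2/11*(-27) + (624 - 52*√2) = 54/11 + (624 - 52*√2) = 6918/11 - 52*√2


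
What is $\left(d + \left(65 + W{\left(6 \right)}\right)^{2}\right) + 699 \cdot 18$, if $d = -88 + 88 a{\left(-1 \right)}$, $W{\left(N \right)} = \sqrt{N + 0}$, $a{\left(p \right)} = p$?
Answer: $16637 + 130 \sqrt{6} \approx 16955.0$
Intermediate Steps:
$W{\left(N \right)} = \sqrt{N}$
$d = -176$ ($d = -88 + 88 \left(-1\right) = -88 - 88 = -176$)
$\left(d + \left(65 + W{\left(6 \right)}\right)^{2}\right) + 699 \cdot 18 = \left(-176 + \left(65 + \sqrt{6}\right)^{2}\right) + 699 \cdot 18 = \left(-176 + \left(65 + \sqrt{6}\right)^{2}\right) + 12582 = 12406 + \left(65 + \sqrt{6}\right)^{2}$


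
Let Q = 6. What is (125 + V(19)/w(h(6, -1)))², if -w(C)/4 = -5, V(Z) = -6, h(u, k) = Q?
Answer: 1555009/100 ≈ 15550.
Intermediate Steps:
h(u, k) = 6
w(C) = 20 (w(C) = -4*(-5) = 20)
(125 + V(19)/w(h(6, -1)))² = (125 - 6/20)² = (125 - 6*1/20)² = (125 - 3/10)² = (1247/10)² = 1555009/100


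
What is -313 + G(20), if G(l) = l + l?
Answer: -273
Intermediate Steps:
G(l) = 2*l
-313 + G(20) = -313 + 2*20 = -313 + 40 = -273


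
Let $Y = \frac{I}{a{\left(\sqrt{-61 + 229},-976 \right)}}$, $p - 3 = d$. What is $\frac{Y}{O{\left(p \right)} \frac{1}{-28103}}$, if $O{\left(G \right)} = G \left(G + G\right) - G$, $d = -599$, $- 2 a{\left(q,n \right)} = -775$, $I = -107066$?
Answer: $\frac{1504437899}{137761675} \approx 10.921$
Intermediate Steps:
$a{\left(q,n \right)} = \frac{775}{2}$ ($a{\left(q,n \right)} = \left(- \frac{1}{2}\right) \left(-775\right) = \frac{775}{2}$)
$p = -596$ ($p = 3 - 599 = -596$)
$O{\left(G \right)} = - G + 2 G^{2}$ ($O{\left(G \right)} = G 2 G - G = 2 G^{2} - G = - G + 2 G^{2}$)
$Y = - \frac{214132}{775}$ ($Y = - \frac{107066}{\frac{775}{2}} = \left(-107066\right) \frac{2}{775} = - \frac{214132}{775} \approx -276.3$)
$\frac{Y}{O{\left(p \right)} \frac{1}{-28103}} = - \frac{214132}{775 \frac{\left(-596\right) \left(-1 + 2 \left(-596\right)\right)}{-28103}} = - \frac{214132}{775 - 596 \left(-1 - 1192\right) \left(- \frac{1}{28103}\right)} = - \frac{214132}{775 \left(-596\right) \left(-1193\right) \left(- \frac{1}{28103}\right)} = - \frac{214132}{775 \cdot 711028 \left(- \frac{1}{28103}\right)} = - \frac{214132}{775 \left(- \frac{711028}{28103}\right)} = \left(- \frac{214132}{775}\right) \left(- \frac{28103}{711028}\right) = \frac{1504437899}{137761675}$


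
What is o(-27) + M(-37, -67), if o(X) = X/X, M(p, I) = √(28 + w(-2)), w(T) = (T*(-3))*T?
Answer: 5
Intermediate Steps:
w(T) = -3*T² (w(T) = (-3*T)*T = -3*T²)
M(p, I) = 4 (M(p, I) = √(28 - 3*(-2)²) = √(28 - 3*4) = √(28 - 12) = √16 = 4)
o(X) = 1
o(-27) + M(-37, -67) = 1 + 4 = 5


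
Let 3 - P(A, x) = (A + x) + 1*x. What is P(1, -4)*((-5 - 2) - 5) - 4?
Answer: -124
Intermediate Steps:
P(A, x) = 3 - A - 2*x (P(A, x) = 3 - ((A + x) + 1*x) = 3 - ((A + x) + x) = 3 - (A + 2*x) = 3 + (-A - 2*x) = 3 - A - 2*x)
P(1, -4)*((-5 - 2) - 5) - 4 = (3 - 1*1 - 2*(-4))*((-5 - 2) - 5) - 4 = (3 - 1 + 8)*(-7 - 5) - 4 = 10*(-12) - 4 = -120 - 4 = -124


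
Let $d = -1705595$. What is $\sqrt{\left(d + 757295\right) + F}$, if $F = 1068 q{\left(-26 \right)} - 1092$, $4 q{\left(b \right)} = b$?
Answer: $i \sqrt{956334} \approx 977.92 i$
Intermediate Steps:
$q{\left(b \right)} = \frac{b}{4}$
$F = -8034$ ($F = 1068 \cdot \frac{1}{4} \left(-26\right) - 1092 = 1068 \left(- \frac{13}{2}\right) - 1092 = -6942 - 1092 = -8034$)
$\sqrt{\left(d + 757295\right) + F} = \sqrt{\left(-1705595 + 757295\right) - 8034} = \sqrt{-948300 - 8034} = \sqrt{-956334} = i \sqrt{956334}$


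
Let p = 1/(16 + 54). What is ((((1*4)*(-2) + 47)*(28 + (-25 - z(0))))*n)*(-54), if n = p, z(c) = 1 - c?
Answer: -2106/35 ≈ -60.171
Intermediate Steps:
p = 1/70 ≈ 0.014286
n = 1/70 ≈ 0.014286
((((1*4)*(-2) + 47)*(28 + (-25 - z(0))))*n)*(-54) = ((((1*4)*(-2) + 47)*(28 + (-25 - (1 - 1*0))))*(1/70))*(-54) = (((4*(-2) + 47)*(28 + (-25 - (1 + 0))))*(1/70))*(-54) = (((-8 + 47)*(28 + (-25 - 1*1)))*(1/70))*(-54) = ((39*(28 + (-25 - 1)))*(1/70))*(-54) = ((39*(28 - 26))*(1/70))*(-54) = ((39*2)*(1/70))*(-54) = (78*(1/70))*(-54) = (39/35)*(-54) = -2106/35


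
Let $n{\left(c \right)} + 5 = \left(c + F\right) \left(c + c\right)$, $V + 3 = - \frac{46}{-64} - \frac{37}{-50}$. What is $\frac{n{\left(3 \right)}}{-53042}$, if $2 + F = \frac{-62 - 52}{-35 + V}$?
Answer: $- \frac{52403}{140961526} \approx -0.00037175$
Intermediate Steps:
$V = - \frac{1233}{800}$ ($V = -3 - \left(- \frac{37}{50} - \frac{23}{32}\right) = -3 - - \frac{1167}{800} = -3 + \left(\frac{23}{32} + \frac{37}{50}\right) = -3 + \frac{1167}{800} = - \frac{1233}{800} \approx -1.5413$)
$F = \frac{32734}{29233}$ ($F = -2 + \frac{-62 - 52}{-35 - \frac{1233}{800}} = -2 - \frac{114}{- \frac{29233}{800}} = -2 - - \frac{91200}{29233} = -2 + \frac{91200}{29233} = \frac{32734}{29233} \approx 1.1198$)
$n{\left(c \right)} = -5 + 2 c \left(\frac{32734}{29233} + c\right)$ ($n{\left(c \right)} = -5 + \left(c + \frac{32734}{29233}\right) \left(c + c\right) = -5 + \left(\frac{32734}{29233} + c\right) 2 c = -5 + 2 c \left(\frac{32734}{29233} + c\right)$)
$\frac{n{\left(3 \right)}}{-53042} = \frac{-5 + 2 \cdot 3^{2} + \frac{65468}{29233} \cdot 3}{-53042} = \left(-5 + 2 \cdot 9 + \frac{196404}{29233}\right) \left(- \frac{1}{53042}\right) = \left(-5 + 18 + \frac{196404}{29233}\right) \left(- \frac{1}{53042}\right) = \frac{576433}{29233} \left(- \frac{1}{53042}\right) = - \frac{52403}{140961526}$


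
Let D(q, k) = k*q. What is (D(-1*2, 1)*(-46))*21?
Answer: 1932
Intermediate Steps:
(D(-1*2, 1)*(-46))*21 = ((1*(-1*2))*(-46))*21 = ((1*(-2))*(-46))*21 = -2*(-46)*21 = 92*21 = 1932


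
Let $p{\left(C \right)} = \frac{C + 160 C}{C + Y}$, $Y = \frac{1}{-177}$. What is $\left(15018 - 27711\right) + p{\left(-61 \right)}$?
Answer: $- \frac{135320697}{10798} \approx -12532.0$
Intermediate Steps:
$Y = - \frac{1}{177} \approx -0.0056497$
$p{\left(C \right)} = \frac{161 C}{- \frac{1}{177} + C}$ ($p{\left(C \right)} = \frac{C + 160 C}{C - \frac{1}{177}} = \frac{161 C}{- \frac{1}{177} + C}$)
$\left(15018 - 27711\right) + p{\left(-61 \right)} = \left(15018 - 27711\right) + 28497 \left(-61\right) \frac{1}{-1 + 177 \left(-61\right)} = -12693 + 28497 \left(-61\right) \frac{1}{-1 - 10797} = -12693 + 28497 \left(-61\right) \frac{1}{-10798} = -12693 + 28497 \left(-61\right) \left(- \frac{1}{10798}\right) = -12693 + \frac{1738317}{10798} = - \frac{135320697}{10798}$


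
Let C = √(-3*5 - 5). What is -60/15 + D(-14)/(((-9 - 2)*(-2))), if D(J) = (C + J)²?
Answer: 4 - 28*I*√5/11 ≈ 4.0 - 5.6918*I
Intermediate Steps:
C = 2*I*√5 (C = √(-15 - 5) = √(-20) = 2*I*√5 ≈ 4.4721*I)
D(J) = (J + 2*I*√5)² (D(J) = (2*I*√5 + J)² = (J + 2*I*√5)²)
-60/15 + D(-14)/(((-9 - 2)*(-2))) = -60/15 + (-14 + 2*I*√5)²/(((-9 - 2)*(-2))) = -60*1/15 + (-14 + 2*I*√5)²/((-11*(-2))) = -4 + (-14 + 2*I*√5)²/22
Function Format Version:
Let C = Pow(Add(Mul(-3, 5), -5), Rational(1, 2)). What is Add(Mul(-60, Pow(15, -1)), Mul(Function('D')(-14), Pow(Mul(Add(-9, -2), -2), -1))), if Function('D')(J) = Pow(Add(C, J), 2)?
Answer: Add(4, Mul(Rational(-28, 11), I, Pow(5, Rational(1, 2)))) ≈ Add(4.0000, Mul(-5.6918, I))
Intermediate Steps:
C = Mul(2, I, Pow(5, Rational(1, 2))) (C = Pow(Add(-15, -5), Rational(1, 2)) = Pow(-20, Rational(1, 2)) = Mul(2, I, Pow(5, Rational(1, 2))) ≈ Mul(4.4721, I))
Function('D')(J) = Pow(Add(J, Mul(2, I, Pow(5, Rational(1, 2)))), 2) (Function('D')(J) = Pow(Add(Mul(2, I, Pow(5, Rational(1, 2))), J), 2) = Pow(Add(J, Mul(2, I, Pow(5, Rational(1, 2)))), 2))
Add(Mul(-60, Pow(15, -1)), Mul(Function('D')(-14), Pow(Mul(Add(-9, -2), -2), -1))) = Add(Mul(-60, Pow(15, -1)), Mul(Pow(Add(-14, Mul(2, I, Pow(5, Rational(1, 2)))), 2), Pow(Mul(Add(-9, -2), -2), -1))) = Add(Mul(-60, Rational(1, 15)), Mul(Pow(Add(-14, Mul(2, I, Pow(5, Rational(1, 2)))), 2), Pow(Mul(-11, -2), -1))) = Add(-4, Mul(Pow(Add(-14, Mul(2, I, Pow(5, Rational(1, 2)))), 2), Pow(22, -1))) = Add(-4, Mul(Pow(Add(-14, Mul(2, I, Pow(5, Rational(1, 2)))), 2), Rational(1, 22))) = Add(-4, Mul(Rational(1, 22), Pow(Add(-14, Mul(2, I, Pow(5, Rational(1, 2)))), 2)))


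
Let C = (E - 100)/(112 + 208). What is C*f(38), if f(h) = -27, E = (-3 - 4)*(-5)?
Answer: 351/64 ≈ 5.4844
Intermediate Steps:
E = 35 (E = -7*(-5) = 35)
C = -13/64 (C = (35 - 100)/(112 + 208) = -65/320 = -65*1/320 = -13/64 ≈ -0.20313)
C*f(38) = -13/64*(-27) = 351/64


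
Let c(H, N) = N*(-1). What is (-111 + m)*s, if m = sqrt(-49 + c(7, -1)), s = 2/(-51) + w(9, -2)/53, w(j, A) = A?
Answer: 7696/901 - 832*I*sqrt(3)/2703 ≈ 8.5416 - 0.53314*I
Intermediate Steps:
c(H, N) = -N
s = -208/2703 (s = 2/(-51) - 2/53 = 2*(-1/51) - 2*1/53 = -2/51 - 2/53 = -208/2703 ≈ -0.076952)
m = 4*I*sqrt(3) (m = sqrt(-49 - 1*(-1)) = sqrt(-49 + 1) = sqrt(-48) = 4*I*sqrt(3) ≈ 6.9282*I)
(-111 + m)*s = (-111 + 4*I*sqrt(3))*(-208/2703) = 7696/901 - 832*I*sqrt(3)/2703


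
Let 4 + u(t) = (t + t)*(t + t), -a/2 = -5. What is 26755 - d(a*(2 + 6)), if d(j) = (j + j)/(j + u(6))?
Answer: 294297/11 ≈ 26754.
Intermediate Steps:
a = 10 (a = -2*(-5) = 10)
u(t) = -4 + 4*t² (u(t) = -4 + (t + t)*(t + t) = -4 + (2*t)*(2*t) = -4 + 4*t²)
d(j) = 2*j/(140 + j) (d(j) = (j + j)/(j + (-4 + 4*6²)) = (2*j)/(j + (-4 + 4*36)) = (2*j)/(j + (-4 + 144)) = (2*j)/(j + 140) = (2*j)/(140 + j) = 2*j/(140 + j))
26755 - d(a*(2 + 6)) = 26755 - 2*10*(2 + 6)/(140 + 10*(2 + 6)) = 26755 - 2*10*8/(140 + 10*8) = 26755 - 2*80/(140 + 80) = 26755 - 2*80/220 = 26755 - 1*8/11 = 26755 - 8/11 = 294297/11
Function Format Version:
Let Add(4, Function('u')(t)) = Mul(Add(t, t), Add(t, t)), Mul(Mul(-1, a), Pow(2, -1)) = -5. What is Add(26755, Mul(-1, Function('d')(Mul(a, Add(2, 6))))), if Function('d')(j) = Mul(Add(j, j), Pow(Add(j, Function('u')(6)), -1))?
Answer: Rational(294297, 11) ≈ 26754.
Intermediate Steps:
a = 10 (a = Mul(-2, -5) = 10)
Function('u')(t) = Add(-4, Mul(4, Pow(t, 2))) (Function('u')(t) = Add(-4, Mul(Add(t, t), Add(t, t))) = Add(-4, Mul(Mul(2, t), Mul(2, t))) = Add(-4, Mul(4, Pow(t, 2))))
Function('d')(j) = Mul(2, j, Pow(Add(140, j), -1)) (Function('d')(j) = Mul(Add(j, j), Pow(Add(j, Add(-4, Mul(4, Pow(6, 2)))), -1)) = Mul(Mul(2, j), Pow(Add(j, Add(-4, Mul(4, 36))), -1)) = Mul(Mul(2, j), Pow(Add(j, Add(-4, 144)), -1)) = Mul(Mul(2, j), Pow(Add(j, 140), -1)) = Mul(Mul(2, j), Pow(Add(140, j), -1)) = Mul(2, j, Pow(Add(140, j), -1)))
Add(26755, Mul(-1, Function('d')(Mul(a, Add(2, 6))))) = Add(26755, Mul(-1, Mul(2, Mul(10, Add(2, 6)), Pow(Add(140, Mul(10, Add(2, 6))), -1)))) = Add(26755, Mul(-1, Mul(2, Mul(10, 8), Pow(Add(140, Mul(10, 8)), -1)))) = Add(26755, Mul(-1, Mul(2, 80, Pow(Add(140, 80), -1)))) = Add(26755, Mul(-1, Mul(2, 80, Pow(220, -1)))) = Add(26755, Mul(-1, Mul(2, 80, Rational(1, 220)))) = Add(26755, Mul(-1, Rational(8, 11))) = Add(26755, Rational(-8, 11)) = Rational(294297, 11)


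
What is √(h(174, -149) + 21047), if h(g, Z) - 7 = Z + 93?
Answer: √20998 ≈ 144.91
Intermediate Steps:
h(g, Z) = 100 + Z (h(g, Z) = 7 + (Z + 93) = 7 + (93 + Z) = 100 + Z)
√(h(174, -149) + 21047) = √((100 - 149) + 21047) = √(-49 + 21047) = √20998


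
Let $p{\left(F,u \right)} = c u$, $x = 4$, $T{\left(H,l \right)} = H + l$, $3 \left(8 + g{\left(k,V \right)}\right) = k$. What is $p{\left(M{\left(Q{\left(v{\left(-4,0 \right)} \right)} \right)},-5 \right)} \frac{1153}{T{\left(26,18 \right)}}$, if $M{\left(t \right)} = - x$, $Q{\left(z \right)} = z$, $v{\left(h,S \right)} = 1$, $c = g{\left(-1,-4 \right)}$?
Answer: $\frac{144125}{132} \approx 1091.9$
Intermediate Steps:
$g{\left(k,V \right)} = -8 + \frac{k}{3}$
$c = - \frac{25}{3}$ ($c = -8 + \frac{1}{3} \left(-1\right) = -8 - \frac{1}{3} = - \frac{25}{3} \approx -8.3333$)
$M{\left(t \right)} = -4$ ($M{\left(t \right)} = \left(-1\right) 4 = -4$)
$p{\left(F,u \right)} = - \frac{25 u}{3}$
$p{\left(M{\left(Q{\left(v{\left(-4,0 \right)} \right)} \right)},-5 \right)} \frac{1153}{T{\left(26,18 \right)}} = \left(- \frac{25}{3}\right) \left(-5\right) \frac{1153}{26 + 18} = \frac{125 \cdot \frac{1153}{44}}{3} = \frac{125 \cdot 1153 \cdot \frac{1}{44}}{3} = \frac{125}{3} \cdot \frac{1153}{44} = \frac{144125}{132}$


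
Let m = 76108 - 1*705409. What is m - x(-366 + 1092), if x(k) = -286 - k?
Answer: -628289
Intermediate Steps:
m = -629301 (m = 76108 - 705409 = -629301)
m - x(-366 + 1092) = -629301 - (-286 - (-366 + 1092)) = -629301 - (-286 - 1*726) = -629301 - (-286 - 726) = -629301 - 1*(-1012) = -629301 + 1012 = -628289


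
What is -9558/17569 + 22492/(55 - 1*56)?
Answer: -395171506/17569 ≈ -22493.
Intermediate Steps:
-9558/17569 + 22492/(55 - 1*56) = -9558*1/17569 + 22492/(55 - 56) = -9558/17569 + 22492/(-1) = -9558/17569 + 22492*(-1) = -9558/17569 - 22492 = -395171506/17569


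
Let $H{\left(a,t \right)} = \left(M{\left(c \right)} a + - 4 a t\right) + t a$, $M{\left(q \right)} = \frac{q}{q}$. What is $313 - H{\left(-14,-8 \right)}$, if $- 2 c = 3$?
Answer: $663$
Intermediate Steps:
$c = - \frac{3}{2}$ ($c = \left(- \frac{1}{2}\right) 3 = - \frac{3}{2} \approx -1.5$)
$M{\left(q \right)} = 1$
$H{\left(a,t \right)} = a - 3 a t$ ($H{\left(a,t \right)} = \left(1 a + - 4 a t\right) + t a = \left(a - 4 a t\right) + a t = a - 3 a t$)
$313 - H{\left(-14,-8 \right)} = 313 - - 14 \left(1 - -24\right) = 313 - - 14 \left(1 + 24\right) = 313 - \left(-14\right) 25 = 313 - -350 = 313 + 350 = 663$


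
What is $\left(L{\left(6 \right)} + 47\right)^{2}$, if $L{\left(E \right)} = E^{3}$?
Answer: $69169$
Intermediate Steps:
$\left(L{\left(6 \right)} + 47\right)^{2} = \left(6^{3} + 47\right)^{2} = \left(216 + 47\right)^{2} = 263^{2} = 69169$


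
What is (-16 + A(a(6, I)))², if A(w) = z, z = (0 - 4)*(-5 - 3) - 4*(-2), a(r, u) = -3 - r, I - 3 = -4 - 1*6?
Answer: 576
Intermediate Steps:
I = -7 (I = 3 + (-4 - 1*6) = 3 + (-4 - 6) = 3 - 10 = -7)
z = 40 (z = -4*(-8) + 8 = 32 + 8 = 40)
A(w) = 40
(-16 + A(a(6, I)))² = (-16 + 40)² = 24² = 576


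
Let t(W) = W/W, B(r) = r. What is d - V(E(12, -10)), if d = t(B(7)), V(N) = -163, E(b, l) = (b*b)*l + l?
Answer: 164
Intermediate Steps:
E(b, l) = l + l*b**2 (E(b, l) = b**2*l + l = l*b**2 + l = l + l*b**2)
t(W) = 1
d = 1
d - V(E(12, -10)) = 1 - 1*(-163) = 1 + 163 = 164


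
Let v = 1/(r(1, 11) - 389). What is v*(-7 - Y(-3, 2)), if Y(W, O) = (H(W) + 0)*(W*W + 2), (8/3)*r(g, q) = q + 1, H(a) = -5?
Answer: -96/769 ≈ -0.12484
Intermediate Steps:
r(g, q) = 3/8 + 3*q/8 (r(g, q) = 3*(q + 1)/8 = 3*(1 + q)/8 = 3/8 + 3*q/8)
Y(W, O) = -10 - 5*W² (Y(W, O) = (-5 + 0)*(W*W + 2) = -5*(W² + 2) = -5*(2 + W²) = -10 - 5*W²)
v = -2/769 (v = 1/((3/8 + (3/8)*11) - 389) = 1/((3/8 + 33/8) - 389) = 1/(9/2 - 389) = 1/(-769/2) = -2/769 ≈ -0.0026008)
v*(-7 - Y(-3, 2)) = -2*(-7 - (-10 - 5*(-3)²))/769 = -2*(-7 - (-10 - 5*9))/769 = -2*(-7 - (-10 - 45))/769 = -2*(-7 - 1*(-55))/769 = -2*(-7 + 55)/769 = -2/769*48 = -96/769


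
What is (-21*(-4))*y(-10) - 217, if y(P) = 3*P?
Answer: -2737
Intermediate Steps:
(-21*(-4))*y(-10) - 217 = (-21*(-4))*(3*(-10)) - 217 = 84*(-30) - 217 = -2520 - 217 = -2737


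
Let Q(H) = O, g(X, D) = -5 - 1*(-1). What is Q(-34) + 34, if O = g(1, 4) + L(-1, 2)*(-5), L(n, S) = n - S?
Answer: 45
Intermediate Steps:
g(X, D) = -4 (g(X, D) = -5 + 1 = -4)
O = 11 (O = -4 + (-1 - 1*2)*(-5) = -4 + (-1 - 2)*(-5) = -4 - 3*(-5) = -4 + 15 = 11)
Q(H) = 11
Q(-34) + 34 = 11 + 34 = 45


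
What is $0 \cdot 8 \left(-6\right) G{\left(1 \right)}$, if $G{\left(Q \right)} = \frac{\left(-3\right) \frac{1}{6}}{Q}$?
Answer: $0$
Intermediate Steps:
$G{\left(Q \right)} = - \frac{1}{2 Q}$ ($G{\left(Q \right)} = \frac{\left(-3\right) \frac{1}{6}}{Q} = - \frac{1}{2 Q}$)
$0 \cdot 8 \left(-6\right) G{\left(1 \right)} = 0 \cdot 8 \left(-6\right) \left(- \frac{1}{2 \cdot 1}\right) = 0 \left(-6\right) \left(\left(- \frac{1}{2}\right) 1\right) = 0 \left(- \frac{1}{2}\right) = 0$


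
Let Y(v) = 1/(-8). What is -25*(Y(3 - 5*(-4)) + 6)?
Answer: -1175/8 ≈ -146.88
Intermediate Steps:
Y(v) = -⅛
-25*(Y(3 - 5*(-4)) + 6) = -25*(-⅛ + 6) = -25*47/8 = -1175/8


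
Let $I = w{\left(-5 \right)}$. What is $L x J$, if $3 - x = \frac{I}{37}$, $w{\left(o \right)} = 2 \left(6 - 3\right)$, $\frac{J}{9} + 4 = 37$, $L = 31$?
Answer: $\frac{966735}{37} \approx 26128.0$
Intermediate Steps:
$J = 297$ ($J = -36 + 9 \cdot 37 = -36 + 333 = 297$)
$w{\left(o \right)} = 6$ ($w{\left(o \right)} = 2 \cdot 3 = 6$)
$I = 6$
$x = \frac{105}{37}$ ($x = 3 - \frac{6}{37} = \frac{105}{37} \approx 2.8378$)
$L x J = 31 \cdot \frac{105}{37} \cdot 297 = \frac{3255}{37} \cdot 297 = \frac{966735}{37}$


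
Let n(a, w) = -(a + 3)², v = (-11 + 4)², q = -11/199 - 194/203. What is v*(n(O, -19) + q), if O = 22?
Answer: -177022748/5771 ≈ -30675.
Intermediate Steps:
q = -40839/40397 (q = -11*1/199 - 194*1/203 = -11/199 - 194/203 = -40839/40397 ≈ -1.0109)
v = 49 (v = (-7)² = 49)
n(a, w) = -(3 + a)²
v*(n(O, -19) + q) = 49*(-(3 + 22)² - 40839/40397) = 49*(-1*25² - 40839/40397) = 49*(-1*625 - 40839/40397) = 49*(-625 - 40839/40397) = 49*(-25288964/40397) = -177022748/5771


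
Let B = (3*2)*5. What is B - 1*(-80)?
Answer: 110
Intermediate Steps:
B = 30 (B = 6*5 = 30)
B - 1*(-80) = 30 - 1*(-80) = 30 + 80 = 110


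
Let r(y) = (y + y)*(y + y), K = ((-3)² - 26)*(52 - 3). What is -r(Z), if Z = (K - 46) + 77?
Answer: -2572816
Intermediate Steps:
K = -833 (K = (9 - 26)*49 = -17*49 = -833)
Z = -802 (Z = (-833 - 46) + 77 = -879 + 77 = -802)
r(y) = 4*y² (r(y) = (2*y)*(2*y) = 4*y²)
-r(Z) = -4*(-802)² = -4*643204 = -1*2572816 = -2572816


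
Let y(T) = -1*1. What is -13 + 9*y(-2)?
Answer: -22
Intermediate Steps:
y(T) = -1
-13 + 9*y(-2) = -13 + 9*(-1) = -13 - 9 = -22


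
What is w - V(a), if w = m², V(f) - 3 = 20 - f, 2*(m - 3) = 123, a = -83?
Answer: 16217/4 ≈ 4054.3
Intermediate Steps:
m = 129/2 (m = 3 + (½)*123 = 3 + 123/2 = 129/2 ≈ 64.500)
V(f) = 23 - f (V(f) = 3 + (20 - f) = 23 - f)
w = 16641/4 (w = (129/2)² = 16641/4 ≈ 4160.3)
w - V(a) = 16641/4 - (23 - 1*(-83)) = 16641/4 - (23 + 83) = 16641/4 - 1*106 = 16641/4 - 106 = 16217/4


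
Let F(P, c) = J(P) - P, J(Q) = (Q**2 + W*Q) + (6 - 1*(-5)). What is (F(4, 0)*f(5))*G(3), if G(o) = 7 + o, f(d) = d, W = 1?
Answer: 1350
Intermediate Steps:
J(Q) = 11 + Q + Q**2 (J(Q) = (Q**2 + 1*Q) + (6 - 1*(-5)) = (Q**2 + Q) + (6 + 5) = (Q + Q**2) + 11 = 11 + Q + Q**2)
F(P, c) = 11 + P**2 (F(P, c) = (11 + P + P**2) - P = 11 + P**2)
(F(4, 0)*f(5))*G(3) = ((11 + 4**2)*5)*(7 + 3) = ((11 + 16)*5)*10 = (27*5)*10 = 135*10 = 1350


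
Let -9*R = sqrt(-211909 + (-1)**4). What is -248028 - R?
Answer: -248028 + 2*I*sqrt(52977)/9 ≈ -2.4803e+5 + 51.148*I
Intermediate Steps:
R = -2*I*sqrt(52977)/9 (R = -sqrt(-211909 + (-1)**4)/9 = -sqrt(-211909 + 1)/9 = -2*I*sqrt(52977)/9 ≈ -51.148*I)
-248028 - R = -248028 - (-2)*I*sqrt(52977)/9 = -248028 + 2*I*sqrt(52977)/9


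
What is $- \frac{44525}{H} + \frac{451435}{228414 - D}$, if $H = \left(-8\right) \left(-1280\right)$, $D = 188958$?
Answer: $\frac{17911975}{2525184} \approx 7.0933$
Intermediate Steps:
$H = 10240$
$- \frac{44525}{H} + \frac{451435}{228414 - D} = - \frac{44525}{10240} + \frac{451435}{228414 - 188958} = \left(-44525\right) \frac{1}{10240} + \frac{451435}{228414 - 188958} = - \frac{8905}{2048} + \frac{451435}{39456} = \frac{17911975}{2525184}$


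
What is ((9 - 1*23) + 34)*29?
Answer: 580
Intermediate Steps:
((9 - 1*23) + 34)*29 = ((9 - 23) + 34)*29 = (-14 + 34)*29 = 20*29 = 580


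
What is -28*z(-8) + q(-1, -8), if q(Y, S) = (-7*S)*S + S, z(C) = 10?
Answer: -736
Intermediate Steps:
q(Y, S) = S - 7*S**2 (q(Y, S) = -7*S**2 + S = S - 7*S**2)
-28*z(-8) + q(-1, -8) = -28*10 - 8*(1 - 7*(-8)) = -280 - 8*(1 + 56) = -280 - 8*57 = -280 - 456 = -736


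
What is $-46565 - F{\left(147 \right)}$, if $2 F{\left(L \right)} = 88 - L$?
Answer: $- \frac{93071}{2} \approx -46536.0$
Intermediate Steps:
$F{\left(L \right)} = 44 - \frac{L}{2}$ ($F{\left(L \right)} = \frac{88 - L}{2} = 44 - \frac{L}{2}$)
$-46565 - F{\left(147 \right)} = -46565 - \left(44 - \frac{147}{2}\right) = -46565 - - \frac{59}{2} = -46565 + \frac{59}{2} = - \frac{93071}{2}$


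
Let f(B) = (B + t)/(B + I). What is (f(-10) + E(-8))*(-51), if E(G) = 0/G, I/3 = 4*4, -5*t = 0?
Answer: 255/19 ≈ 13.421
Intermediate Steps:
t = 0 (t = -⅕*0 = 0)
I = 48 (I = 3*(4*4) = 3*16 = 48)
E(G) = 0
f(B) = B/(48 + B) (f(B) = (B + 0)/(B + 48) = B/(48 + B))
(f(-10) + E(-8))*(-51) = (-10/(48 - 10) + 0)*(-51) = (-10/38 + 0)*(-51) = (-10*1/38 + 0)*(-51) = (-5/19 + 0)*(-51) = -5/19*(-51) = 255/19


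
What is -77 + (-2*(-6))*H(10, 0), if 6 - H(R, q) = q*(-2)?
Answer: -5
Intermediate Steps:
H(R, q) = 6 + 2*q (H(R, q) = 6 - q*(-2) = 6 - (-2)*q = 6 + 2*q)
-77 + (-2*(-6))*H(10, 0) = -77 + (-2*(-6))*(6 + 2*0) = -77 + 12*(6 + 0) = -77 + 12*6 = -77 + 72 = -5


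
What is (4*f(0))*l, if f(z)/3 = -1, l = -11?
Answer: 132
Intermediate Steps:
f(z) = -3 (f(z) = 3*(-1) = -3)
(4*f(0))*l = (4*(-3))*(-11) = -12*(-11) = 132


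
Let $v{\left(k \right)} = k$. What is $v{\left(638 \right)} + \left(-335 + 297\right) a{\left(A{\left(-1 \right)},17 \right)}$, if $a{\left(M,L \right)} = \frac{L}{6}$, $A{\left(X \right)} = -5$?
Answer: $\frac{1591}{3} \approx 530.33$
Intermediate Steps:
$a{\left(M,L \right)} = \frac{L}{6}$ ($a{\left(M,L \right)} = L \frac{1}{6} = \frac{L}{6}$)
$v{\left(638 \right)} + \left(-335 + 297\right) a{\left(A{\left(-1 \right)},17 \right)} = 638 + \left(-335 + 297\right) \frac{1}{6} \cdot 17 = 638 - \frac{323}{3} = \frac{1591}{3}$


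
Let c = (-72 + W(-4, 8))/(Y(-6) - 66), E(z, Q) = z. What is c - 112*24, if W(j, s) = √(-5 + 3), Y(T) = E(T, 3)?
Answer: -2687 - I*√2/72 ≈ -2687.0 - 0.019642*I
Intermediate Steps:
Y(T) = T
W(j, s) = I*√2 (W(j, s) = √(-2) = I*√2)
c = 1 - I*√2/72 (c = (-72 + I*√2)/(-6 - 66) = (-72 + I*√2)/(-72) = (-72 + I*√2)*(-1/72) = 1 - I*√2/72 ≈ 1.0 - 0.019642*I)
c - 112*24 = (1 - I*√2/72) - 112*24 = (1 - I*√2/72) - 2688 = -2687 - I*√2/72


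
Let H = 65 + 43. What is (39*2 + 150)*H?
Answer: 24624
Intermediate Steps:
H = 108
(39*2 + 150)*H = (39*2 + 150)*108 = (78 + 150)*108 = 228*108 = 24624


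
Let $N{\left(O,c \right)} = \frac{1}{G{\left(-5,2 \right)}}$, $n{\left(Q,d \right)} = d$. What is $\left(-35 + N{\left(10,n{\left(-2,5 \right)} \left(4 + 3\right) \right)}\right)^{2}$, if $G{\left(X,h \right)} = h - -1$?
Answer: $\frac{10816}{9} \approx 1201.8$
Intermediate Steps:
$G{\left(X,h \right)} = 1 + h$ ($G{\left(X,h \right)} = h + 1 = 1 + h$)
$N{\left(O,c \right)} = \frac{1}{3}$ ($N{\left(O,c \right)} = \frac{1}{1 + 2} = \frac{1}{3}$)
$\left(-35 + N{\left(10,n{\left(-2,5 \right)} \left(4 + 3\right) \right)}\right)^{2} = \left(-35 + \frac{1}{3}\right)^{2} = \left(- \frac{104}{3}\right)^{2} = \frac{10816}{9}$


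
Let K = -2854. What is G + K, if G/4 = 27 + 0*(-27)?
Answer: -2746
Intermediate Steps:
G = 108 (G = 4*(27 + 0*(-27)) = 4*(27 + 0) = 4*27 = 108)
G + K = 108 - 2854 = -2746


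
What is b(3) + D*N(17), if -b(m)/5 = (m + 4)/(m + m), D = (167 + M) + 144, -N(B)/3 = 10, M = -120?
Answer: -34415/6 ≈ -5735.8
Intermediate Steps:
N(B) = -30 (N(B) = -3*10 = -30)
D = 191 (D = (167 - 120) + 144 = 47 + 144 = 191)
b(m) = -5*(4 + m)/(2*m) (b(m) = -5*(m + 4)/(m + m) = -5*(4 + m)/(2*m))
b(3) + D*N(17) = (-5/2 - 10/3) + 191*(-30) = (-5/2 - 10*1/3) - 5730 = (-5/2 - 10/3) - 5730 = -35/6 - 5730 = -34415/6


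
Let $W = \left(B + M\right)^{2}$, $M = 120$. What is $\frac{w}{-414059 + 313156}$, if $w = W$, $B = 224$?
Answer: $- \frac{118336}{100903} \approx -1.1728$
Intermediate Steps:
$W = 118336$ ($W = \left(224 + 120\right)^{2} = 344^{2} = 118336$)
$w = 118336$
$\frac{w}{-414059 + 313156} = \frac{118336}{-414059 + 313156} = \frac{118336}{-100903} = 118336 \left(- \frac{1}{100903}\right) = - \frac{118336}{100903}$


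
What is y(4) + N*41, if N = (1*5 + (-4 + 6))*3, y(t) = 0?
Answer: 861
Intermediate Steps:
N = 21 (N = (5 + 2)*3 = 7*3 = 21)
y(4) + N*41 = 0 + 21*41 = 0 + 861 = 861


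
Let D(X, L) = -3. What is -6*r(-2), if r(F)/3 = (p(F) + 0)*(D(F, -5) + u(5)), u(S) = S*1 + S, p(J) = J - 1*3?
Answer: 630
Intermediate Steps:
p(J) = -3 + J (p(J) = J - 3 = -3 + J)
u(S) = 2*S (u(S) = S + S = 2*S)
r(F) = -63 + 21*F (r(F) = 3*(((-3 + F) + 0)*(-3 + 2*5)) = 3*((-3 + F)*(-3 + 10)) = 3*((-3 + F)*7) = 3*(-21 + 7*F) = -63 + 21*F)
-6*r(-2) = -6*(-63 + 21*(-2)) = -6*(-63 - 42) = -6*(-105) = 630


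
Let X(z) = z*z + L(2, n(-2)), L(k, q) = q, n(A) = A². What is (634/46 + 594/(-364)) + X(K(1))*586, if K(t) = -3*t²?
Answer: 31939811/4186 ≈ 7630.1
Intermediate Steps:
X(z) = 4 + z² (X(z) = z*z + (-2)² = z² + 4 = 4 + z²)
(634/46 + 594/(-364)) + X(K(1))*586 = (634/46 + 594/(-364)) + (4 + (-3*1²)²)*586 = (634*(1/46) + 594*(-1/364)) + (4 + (-3*1)²)*586 = (317/23 - 297/182) + (4 + (-3)²)*586 = 50863/4186 + (4 + 9)*586 = 50863/4186 + 13*586 = 50863/4186 + 7618 = 31939811/4186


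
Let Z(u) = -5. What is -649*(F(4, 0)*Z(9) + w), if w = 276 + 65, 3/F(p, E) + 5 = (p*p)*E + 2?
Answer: -224554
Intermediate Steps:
F(p, E) = 3/(-3 + E*p²) (F(p, E) = 3/(-5 + ((p*p)*E + 2)) = 3/(-5 + (p²*E + 2)) = 3/(-5 + (E*p² + 2)) = 3/(-5 + (2 + E*p²)) = 3/(-3 + E*p²))
w = 341
-649*(F(4, 0)*Z(9) + w) = -649*((3/(-3 + 0*4²))*(-5) + 341) = -649*((3/(-3 + 0*16))*(-5) + 341) = -649*((3/(-3 + 0))*(-5) + 341) = -649*((3/(-3))*(-5) + 341) = -649*((3*(-⅓))*(-5) + 341) = -649*(-1*(-5) + 341) = -649*(5 + 341) = -649*346 = -224554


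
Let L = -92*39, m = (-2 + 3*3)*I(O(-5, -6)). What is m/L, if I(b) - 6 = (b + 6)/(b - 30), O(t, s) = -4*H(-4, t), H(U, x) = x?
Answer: -119/17940 ≈ -0.0066332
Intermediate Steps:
O(t, s) = -4*t
I(b) = 6 + (6 + b)/(-30 + b) (I(b) = 6 + (b + 6)/(b - 30) = 6 + (6 + b)/(-30 + b))
m = 119/5 (m = (-2 + 3*3)*((-174 + 7*(-4*(-5)))/(-30 - 4*(-5))) = (-2 + 9)*((-174 + 7*20)/(-30 + 20)) = 7*((-174 + 140)/(-10)) = 7*(-1/10*(-34)) = 7*(17/5) = 119/5 ≈ 23.800)
L = -3588
m/L = (119/5)/(-3588) = (119/5)*(-1/3588) = -119/17940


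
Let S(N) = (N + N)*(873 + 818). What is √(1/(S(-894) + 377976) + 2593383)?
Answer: √504185320624200685/440922 ≈ 1610.4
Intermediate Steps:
S(N) = 3382*N (S(N) = (2*N)*1691 = 3382*N)
√(1/(S(-894) + 377976) + 2593383) = √(1/(3382*(-894) + 377976) + 2593383) = √(1/(-3023508 + 377976) + 2593383) = √(1/(-2645532) + 2593383) = √(-1/2645532 + 2593383) = √(6860877714755/2645532) = √504185320624200685/440922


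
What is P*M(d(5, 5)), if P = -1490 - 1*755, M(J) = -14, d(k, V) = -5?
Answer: 31430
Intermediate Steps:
P = -2245 (P = -1490 - 755 = -2245)
P*M(d(5, 5)) = -2245*(-14) = 31430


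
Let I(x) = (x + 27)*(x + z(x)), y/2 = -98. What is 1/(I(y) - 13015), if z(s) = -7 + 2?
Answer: 1/20954 ≈ 4.7724e-5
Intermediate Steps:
y = -196 (y = 2*(-98) = -196)
z(s) = -5
I(x) = (-5 + x)*(27 + x) (I(x) = (x + 27)*(x - 5) = (27 + x)*(-5 + x) = (-5 + x)*(27 + x))
1/(I(y) - 13015) = 1/((-135 + (-196)**2 + 22*(-196)) - 13015) = 1/((-135 + 38416 - 4312) - 13015) = 1/(33969 - 13015) = 1/20954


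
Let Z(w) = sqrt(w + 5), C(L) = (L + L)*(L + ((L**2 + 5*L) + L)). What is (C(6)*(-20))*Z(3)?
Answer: -37440*sqrt(2) ≈ -52948.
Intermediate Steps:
C(L) = 2*L*(L**2 + 7*L) (C(L) = (2*L)*(L + (L**2 + 6*L)) = (2*L)*(L**2 + 7*L) = 2*L*(L**2 + 7*L))
Z(w) = sqrt(5 + w)
(C(6)*(-20))*Z(3) = ((2*6**2*(7 + 6))*(-20))*sqrt(5 + 3) = ((2*36*13)*(-20))*sqrt(8) = (936*(-20))*(2*sqrt(2)) = -37440*sqrt(2)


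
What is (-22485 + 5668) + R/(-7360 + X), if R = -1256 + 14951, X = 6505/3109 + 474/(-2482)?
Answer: -159159821187937/9463174656 ≈ -16819.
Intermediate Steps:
X = 7335872/3858269 (X = 6505*(1/3109) + 474*(-1/2482) = 6505/3109 - 237/1241 = 7335872/3858269 ≈ 1.9013)
R = 13695
(-22485 + 5668) + R/(-7360 + X) = (-22485 + 5668) + 13695/(-7360 + 7335872/3858269) = -16817 + 13695/(-28389523968/3858269) = -16817 + 13695*(-3858269/28389523968) = -16817 - 17612997985/9463174656 = -159159821187937/9463174656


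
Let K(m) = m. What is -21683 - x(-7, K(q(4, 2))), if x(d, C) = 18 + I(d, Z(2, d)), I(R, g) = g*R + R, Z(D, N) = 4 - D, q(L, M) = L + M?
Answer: -21680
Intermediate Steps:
I(R, g) = R + R*g (I(R, g) = R*g + R = R + R*g)
x(d, C) = 18 + 3*d (x(d, C) = 18 + d*(1 + (4 - 1*2)) = 18 + d*(1 + (4 - 2)) = 18 + d*(1 + 2) = 18 + d*3 = 18 + 3*d)
-21683 - x(-7, K(q(4, 2))) = -21683 - (18 + 3*(-7)) = -21683 - (18 - 21) = -21683 - 1*(-3) = -21683 + 3 = -21680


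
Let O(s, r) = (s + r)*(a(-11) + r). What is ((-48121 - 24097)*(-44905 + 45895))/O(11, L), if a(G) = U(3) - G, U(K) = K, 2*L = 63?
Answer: -57196656/1547 ≈ -36973.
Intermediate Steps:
L = 63/2 (L = (½)*63 = 63/2 ≈ 31.500)
a(G) = 3 - G
O(s, r) = (14 + r)*(r + s) (O(s, r) = (s + r)*((3 - 1*(-11)) + r) = (r + s)*((3 + 11) + r) = (r + s)*(14 + r) = (14 + r)*(r + s))
((-48121 - 24097)*(-44905 + 45895))/O(11, L) = ((-48121 - 24097)*(-44905 + 45895))/((63/2)² + 14*(63/2) + 14*11 + (63/2)*11) = (-72218*990)/(3969/4 + 441 + 154 + 693/2) = -71495820/7735/4 = -71495820*4/7735 = -57196656/1547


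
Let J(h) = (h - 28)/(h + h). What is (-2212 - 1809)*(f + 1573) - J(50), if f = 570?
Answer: -430850161/50 ≈ -8.6170e+6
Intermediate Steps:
J(h) = (-28 + h)/(2*h) (J(h) = (-28 + h)/((2*h)) = (-28 + h)*(1/(2*h)) = (-28 + h)/(2*h))
(-2212 - 1809)*(f + 1573) - J(50) = (-2212 - 1809)*(570 + 1573) - (-28 + 50)/(2*50) = -4021*2143 - 22/(2*50) = -8617003 - 1*11/50 = -8617003 - 11/50 = -430850161/50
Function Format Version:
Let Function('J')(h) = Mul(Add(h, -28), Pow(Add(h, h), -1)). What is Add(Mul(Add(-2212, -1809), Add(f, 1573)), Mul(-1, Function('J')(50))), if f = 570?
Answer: Rational(-430850161, 50) ≈ -8.6170e+6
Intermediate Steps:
Function('J')(h) = Mul(Rational(1, 2), Pow(h, -1), Add(-28, h)) (Function('J')(h) = Mul(Add(-28, h), Pow(Mul(2, h), -1)) = Mul(Add(-28, h), Mul(Rational(1, 2), Pow(h, -1))) = Mul(Rational(1, 2), Pow(h, -1), Add(-28, h)))
Add(Mul(Add(-2212, -1809), Add(f, 1573)), Mul(-1, Function('J')(50))) = Add(Mul(Add(-2212, -1809), Add(570, 1573)), Mul(-1, Mul(Rational(1, 2), Pow(50, -1), Add(-28, 50)))) = Add(Mul(-4021, 2143), Mul(-1, Mul(Rational(1, 2), Rational(1, 50), 22))) = Add(-8617003, Mul(-1, Rational(11, 50))) = Add(-8617003, Rational(-11, 50)) = Rational(-430850161, 50)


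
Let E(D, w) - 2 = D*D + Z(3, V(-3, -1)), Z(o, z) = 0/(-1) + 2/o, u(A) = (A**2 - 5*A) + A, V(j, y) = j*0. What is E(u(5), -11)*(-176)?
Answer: -14608/3 ≈ -4869.3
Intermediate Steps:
V(j, y) = 0
u(A) = A**2 - 4*A
Z(o, z) = 2/o (Z(o, z) = 0*(-1) + 2/o = 0 + 2/o = 2/o)
E(D, w) = 8/3 + D**2 (E(D, w) = 2 + (D*D + 2/3) = 2 + (D**2 + 2*(1/3)) = 2 + (D**2 + 2/3) = 2 + (2/3 + D**2) = 8/3 + D**2)
E(u(5), -11)*(-176) = (8/3 + (5*(-4 + 5))**2)*(-176) = (8/3 + (5*1)**2)*(-176) = (8/3 + 5**2)*(-176) = (8/3 + 25)*(-176) = (83/3)*(-176) = -14608/3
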